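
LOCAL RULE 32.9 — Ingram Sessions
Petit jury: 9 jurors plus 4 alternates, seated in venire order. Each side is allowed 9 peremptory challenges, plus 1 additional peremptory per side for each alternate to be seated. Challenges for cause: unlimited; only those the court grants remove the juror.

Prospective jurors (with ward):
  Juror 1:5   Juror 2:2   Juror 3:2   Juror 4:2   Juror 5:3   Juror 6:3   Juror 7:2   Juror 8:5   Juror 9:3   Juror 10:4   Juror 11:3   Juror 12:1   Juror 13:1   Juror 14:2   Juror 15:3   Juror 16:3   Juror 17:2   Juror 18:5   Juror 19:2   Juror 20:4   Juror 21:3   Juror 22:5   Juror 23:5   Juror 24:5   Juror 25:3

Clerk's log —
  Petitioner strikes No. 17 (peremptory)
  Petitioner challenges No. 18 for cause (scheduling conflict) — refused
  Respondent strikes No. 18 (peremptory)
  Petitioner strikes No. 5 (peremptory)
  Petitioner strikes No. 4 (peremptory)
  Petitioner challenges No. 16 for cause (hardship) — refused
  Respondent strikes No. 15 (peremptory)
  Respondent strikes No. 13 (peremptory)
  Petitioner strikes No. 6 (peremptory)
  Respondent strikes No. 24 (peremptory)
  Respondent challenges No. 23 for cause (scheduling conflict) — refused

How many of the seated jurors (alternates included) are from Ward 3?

3

Removed: #4, #5, #6, #13, #15, #17, #18, #24.
Seated (13 incl. alternates): #1, #2, #3, #7, #8, #9, #10, #11, #12, #14, #16, #19, #20.
Of those, in Ward 3: #9, #11, #16 → 3.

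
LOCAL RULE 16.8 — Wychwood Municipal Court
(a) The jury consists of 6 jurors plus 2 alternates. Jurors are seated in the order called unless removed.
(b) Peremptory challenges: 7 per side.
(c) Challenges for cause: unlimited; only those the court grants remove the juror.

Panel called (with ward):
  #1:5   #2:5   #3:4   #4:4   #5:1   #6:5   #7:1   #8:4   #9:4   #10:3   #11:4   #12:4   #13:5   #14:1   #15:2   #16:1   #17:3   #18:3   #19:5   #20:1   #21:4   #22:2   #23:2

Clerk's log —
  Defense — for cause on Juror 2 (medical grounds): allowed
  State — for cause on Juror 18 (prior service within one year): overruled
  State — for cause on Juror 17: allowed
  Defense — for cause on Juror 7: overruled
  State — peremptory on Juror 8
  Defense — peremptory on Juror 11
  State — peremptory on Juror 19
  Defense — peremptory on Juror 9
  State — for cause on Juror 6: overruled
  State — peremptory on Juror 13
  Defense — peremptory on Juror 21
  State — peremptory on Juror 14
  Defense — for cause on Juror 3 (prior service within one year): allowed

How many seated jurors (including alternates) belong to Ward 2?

1

Removed: #2, #3, #8, #9, #11, #13, #14, #17, #19, #21.
Seated (8 incl. alternates): #1, #4, #5, #6, #7, #10, #12, #15.
Of those, in Ward 2: #15 → 1.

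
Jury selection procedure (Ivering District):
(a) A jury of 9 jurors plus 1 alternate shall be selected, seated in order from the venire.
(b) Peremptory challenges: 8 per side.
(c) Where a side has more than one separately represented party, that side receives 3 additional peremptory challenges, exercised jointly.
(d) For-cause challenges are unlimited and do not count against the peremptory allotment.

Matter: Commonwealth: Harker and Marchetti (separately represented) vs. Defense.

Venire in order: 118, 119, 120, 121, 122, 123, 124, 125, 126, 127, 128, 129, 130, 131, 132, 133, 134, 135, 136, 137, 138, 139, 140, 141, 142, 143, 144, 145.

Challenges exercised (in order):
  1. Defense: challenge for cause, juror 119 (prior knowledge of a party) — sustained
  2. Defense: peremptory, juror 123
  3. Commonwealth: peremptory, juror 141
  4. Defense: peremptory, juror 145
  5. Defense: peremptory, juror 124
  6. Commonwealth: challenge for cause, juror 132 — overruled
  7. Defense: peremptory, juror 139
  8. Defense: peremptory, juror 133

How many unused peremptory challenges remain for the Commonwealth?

10

Commonwealth allotment: 8 base + 3 multi-party = 11.
Commonwealth peremptories used: #141 — 1 (the for-cause on #132 doesn't count).
Remaining: 11 − 1 = 10.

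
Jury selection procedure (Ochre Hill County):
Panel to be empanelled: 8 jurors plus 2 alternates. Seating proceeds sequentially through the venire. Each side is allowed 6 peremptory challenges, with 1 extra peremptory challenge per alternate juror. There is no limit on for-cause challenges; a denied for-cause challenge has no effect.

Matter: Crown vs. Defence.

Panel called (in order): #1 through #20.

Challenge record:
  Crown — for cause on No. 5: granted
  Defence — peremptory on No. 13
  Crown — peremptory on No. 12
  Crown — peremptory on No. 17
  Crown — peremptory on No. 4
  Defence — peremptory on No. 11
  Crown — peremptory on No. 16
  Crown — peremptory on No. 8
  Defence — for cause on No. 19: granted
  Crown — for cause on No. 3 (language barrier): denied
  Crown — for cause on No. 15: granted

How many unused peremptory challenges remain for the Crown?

3

Crown allotment: 6 base + 1 × 2 alternates = 8.
Crown peremptories used: #12, #17, #4, #16, #8 — 5 (for-cause on #5, #3, #15 don't count).
Remaining: 8 − 5 = 3.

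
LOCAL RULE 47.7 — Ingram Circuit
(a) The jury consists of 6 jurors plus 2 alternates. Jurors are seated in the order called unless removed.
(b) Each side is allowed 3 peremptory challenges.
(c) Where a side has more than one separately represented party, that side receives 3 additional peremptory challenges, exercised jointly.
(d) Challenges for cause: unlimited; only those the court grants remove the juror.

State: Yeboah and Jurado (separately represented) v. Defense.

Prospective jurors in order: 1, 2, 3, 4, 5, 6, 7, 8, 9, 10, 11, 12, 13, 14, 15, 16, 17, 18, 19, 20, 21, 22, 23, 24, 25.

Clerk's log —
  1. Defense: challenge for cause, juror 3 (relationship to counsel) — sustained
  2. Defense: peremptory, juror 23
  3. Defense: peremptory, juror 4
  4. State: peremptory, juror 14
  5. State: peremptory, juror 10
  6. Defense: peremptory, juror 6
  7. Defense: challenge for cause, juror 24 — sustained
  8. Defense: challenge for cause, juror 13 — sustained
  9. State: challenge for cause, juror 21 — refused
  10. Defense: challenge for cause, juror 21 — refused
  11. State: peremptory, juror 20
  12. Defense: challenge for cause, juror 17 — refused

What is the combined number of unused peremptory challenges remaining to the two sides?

State allotment: 3 base + 3 multi-party = 6. Defense allotment: 3.
State peremptories used: #14, #10, #20 — 3 (the for-cause on #21 doesn't count).
Defense peremptories used: #23, #4, #6 — 3 (for-cause on #3, #24, #13, #21, #17 don't count).
Remaining: (6 − 3) + (3 − 3) = 3.

3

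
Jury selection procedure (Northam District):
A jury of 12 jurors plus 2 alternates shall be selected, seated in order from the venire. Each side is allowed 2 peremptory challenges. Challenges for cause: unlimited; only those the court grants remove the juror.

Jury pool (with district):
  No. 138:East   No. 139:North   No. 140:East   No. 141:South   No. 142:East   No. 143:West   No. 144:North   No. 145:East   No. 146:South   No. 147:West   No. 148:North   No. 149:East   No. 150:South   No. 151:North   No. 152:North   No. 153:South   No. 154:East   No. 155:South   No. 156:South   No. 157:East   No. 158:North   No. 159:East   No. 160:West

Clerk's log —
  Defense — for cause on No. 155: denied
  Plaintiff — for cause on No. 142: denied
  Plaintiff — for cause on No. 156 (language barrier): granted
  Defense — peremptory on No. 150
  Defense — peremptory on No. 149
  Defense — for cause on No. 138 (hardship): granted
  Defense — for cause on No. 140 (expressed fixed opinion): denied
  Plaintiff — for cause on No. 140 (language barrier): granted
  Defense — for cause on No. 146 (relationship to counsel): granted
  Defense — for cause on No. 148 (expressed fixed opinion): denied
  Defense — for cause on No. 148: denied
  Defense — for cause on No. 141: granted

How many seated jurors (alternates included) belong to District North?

6

Removed: #138, #140, #141, #146, #149, #150, #156.
Seated (14 incl. alternates): #139, #142, #143, #144, #145, #147, #148, #151, #152, #153, #154, #155, #157, #158.
Of those, in District North: #139, #144, #148, #151, #152, #158 → 6.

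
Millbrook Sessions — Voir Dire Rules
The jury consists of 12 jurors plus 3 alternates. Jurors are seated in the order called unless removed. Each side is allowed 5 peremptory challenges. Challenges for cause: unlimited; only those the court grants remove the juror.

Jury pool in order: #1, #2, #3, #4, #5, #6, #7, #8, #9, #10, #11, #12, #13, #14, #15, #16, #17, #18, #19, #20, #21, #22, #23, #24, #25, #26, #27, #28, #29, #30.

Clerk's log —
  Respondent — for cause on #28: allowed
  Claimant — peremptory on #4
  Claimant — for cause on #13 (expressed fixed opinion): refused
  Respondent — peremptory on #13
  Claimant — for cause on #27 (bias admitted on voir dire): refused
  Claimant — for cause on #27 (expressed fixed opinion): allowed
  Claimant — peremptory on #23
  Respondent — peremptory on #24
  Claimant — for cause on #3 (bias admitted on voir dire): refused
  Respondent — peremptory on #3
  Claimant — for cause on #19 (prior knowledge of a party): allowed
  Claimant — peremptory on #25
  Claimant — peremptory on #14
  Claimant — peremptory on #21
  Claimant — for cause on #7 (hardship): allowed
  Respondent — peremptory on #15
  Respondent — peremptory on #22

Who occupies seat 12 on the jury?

Removed: #3, #4, #7, #13, #14, #15, #19, #21, #22, #23, #24, #25, #27, #28.
Seating in order: seats 1–12 → #1, #2, #5, #6, #8, #9, #10, #11, #12, #16, #17, #18; alternates → #20, #26, #29.
So seat 12 is #18.

18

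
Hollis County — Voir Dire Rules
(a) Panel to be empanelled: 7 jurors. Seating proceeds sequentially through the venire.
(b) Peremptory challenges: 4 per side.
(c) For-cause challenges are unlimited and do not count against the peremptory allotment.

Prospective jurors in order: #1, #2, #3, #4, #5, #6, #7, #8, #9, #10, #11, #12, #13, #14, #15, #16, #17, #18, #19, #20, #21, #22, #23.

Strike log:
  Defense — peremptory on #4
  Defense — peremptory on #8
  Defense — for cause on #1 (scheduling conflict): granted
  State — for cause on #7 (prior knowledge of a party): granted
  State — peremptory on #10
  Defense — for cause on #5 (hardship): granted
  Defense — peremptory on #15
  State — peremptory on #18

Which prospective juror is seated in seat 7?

13

Removed: #1, #4, #5, #7, #8, #10, #15, #18.
Seating in order: seats 1–7 → #2, #3, #6, #9, #11, #12, #13.
So seat 7 is #13.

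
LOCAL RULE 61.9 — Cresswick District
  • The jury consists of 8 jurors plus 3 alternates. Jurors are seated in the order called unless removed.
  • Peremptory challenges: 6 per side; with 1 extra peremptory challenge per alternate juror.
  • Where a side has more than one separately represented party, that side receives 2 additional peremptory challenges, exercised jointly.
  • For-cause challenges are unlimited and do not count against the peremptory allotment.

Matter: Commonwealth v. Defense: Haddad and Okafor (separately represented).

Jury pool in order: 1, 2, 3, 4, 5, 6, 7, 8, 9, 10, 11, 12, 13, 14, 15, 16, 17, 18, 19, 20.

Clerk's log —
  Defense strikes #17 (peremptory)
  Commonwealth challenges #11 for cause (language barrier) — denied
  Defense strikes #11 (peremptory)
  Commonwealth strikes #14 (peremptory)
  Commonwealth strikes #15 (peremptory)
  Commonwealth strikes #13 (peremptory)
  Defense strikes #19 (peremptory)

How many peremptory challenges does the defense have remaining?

8

Defense allotment: 6 base + 1 × 3 alternates + 2 multi-party = 11.
Defense peremptories used: #17, #11, #19 — 3.
Remaining: 11 − 3 = 8.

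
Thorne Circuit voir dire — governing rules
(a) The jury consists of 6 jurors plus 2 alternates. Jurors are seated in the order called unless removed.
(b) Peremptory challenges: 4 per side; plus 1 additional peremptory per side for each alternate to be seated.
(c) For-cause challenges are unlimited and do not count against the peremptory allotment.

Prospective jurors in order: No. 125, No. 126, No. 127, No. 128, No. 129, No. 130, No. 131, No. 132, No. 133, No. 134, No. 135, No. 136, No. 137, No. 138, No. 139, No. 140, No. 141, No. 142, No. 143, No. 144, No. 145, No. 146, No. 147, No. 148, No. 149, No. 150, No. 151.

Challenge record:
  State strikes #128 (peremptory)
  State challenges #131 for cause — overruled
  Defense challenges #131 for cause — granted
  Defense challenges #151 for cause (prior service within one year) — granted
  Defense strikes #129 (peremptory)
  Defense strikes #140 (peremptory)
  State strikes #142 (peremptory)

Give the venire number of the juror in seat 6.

Removed: #128, #129, #131, #140, #142, #151.
Seating in order: seats 1–6 → #125, #126, #127, #130, #132, #133; alternates → #134, #135.
So seat 6 is #133.

133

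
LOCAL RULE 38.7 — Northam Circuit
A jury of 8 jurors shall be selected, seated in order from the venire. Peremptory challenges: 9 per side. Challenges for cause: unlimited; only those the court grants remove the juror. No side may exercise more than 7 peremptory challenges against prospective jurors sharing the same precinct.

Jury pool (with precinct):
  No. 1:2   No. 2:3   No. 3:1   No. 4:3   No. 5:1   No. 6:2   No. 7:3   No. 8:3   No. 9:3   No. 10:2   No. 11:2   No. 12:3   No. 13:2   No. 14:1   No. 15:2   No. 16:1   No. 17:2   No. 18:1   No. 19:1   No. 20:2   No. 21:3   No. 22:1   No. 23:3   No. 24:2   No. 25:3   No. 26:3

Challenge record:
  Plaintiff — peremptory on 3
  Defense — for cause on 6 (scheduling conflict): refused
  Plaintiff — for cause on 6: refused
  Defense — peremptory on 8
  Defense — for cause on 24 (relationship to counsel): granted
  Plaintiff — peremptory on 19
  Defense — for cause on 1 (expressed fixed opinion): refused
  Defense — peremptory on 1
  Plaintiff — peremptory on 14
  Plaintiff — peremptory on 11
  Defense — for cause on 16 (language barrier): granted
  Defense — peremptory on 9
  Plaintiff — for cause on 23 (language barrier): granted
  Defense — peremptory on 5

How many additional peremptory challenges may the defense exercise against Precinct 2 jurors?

5

Defense peremptories so far: #8, #1, #9, #5 — 4 of 9 used, 5 left overall.
Against Precinct 2: #1 — 1 used; per-precinct cap 7 leaves 6.
Binding limit: min(5, 6) = 5.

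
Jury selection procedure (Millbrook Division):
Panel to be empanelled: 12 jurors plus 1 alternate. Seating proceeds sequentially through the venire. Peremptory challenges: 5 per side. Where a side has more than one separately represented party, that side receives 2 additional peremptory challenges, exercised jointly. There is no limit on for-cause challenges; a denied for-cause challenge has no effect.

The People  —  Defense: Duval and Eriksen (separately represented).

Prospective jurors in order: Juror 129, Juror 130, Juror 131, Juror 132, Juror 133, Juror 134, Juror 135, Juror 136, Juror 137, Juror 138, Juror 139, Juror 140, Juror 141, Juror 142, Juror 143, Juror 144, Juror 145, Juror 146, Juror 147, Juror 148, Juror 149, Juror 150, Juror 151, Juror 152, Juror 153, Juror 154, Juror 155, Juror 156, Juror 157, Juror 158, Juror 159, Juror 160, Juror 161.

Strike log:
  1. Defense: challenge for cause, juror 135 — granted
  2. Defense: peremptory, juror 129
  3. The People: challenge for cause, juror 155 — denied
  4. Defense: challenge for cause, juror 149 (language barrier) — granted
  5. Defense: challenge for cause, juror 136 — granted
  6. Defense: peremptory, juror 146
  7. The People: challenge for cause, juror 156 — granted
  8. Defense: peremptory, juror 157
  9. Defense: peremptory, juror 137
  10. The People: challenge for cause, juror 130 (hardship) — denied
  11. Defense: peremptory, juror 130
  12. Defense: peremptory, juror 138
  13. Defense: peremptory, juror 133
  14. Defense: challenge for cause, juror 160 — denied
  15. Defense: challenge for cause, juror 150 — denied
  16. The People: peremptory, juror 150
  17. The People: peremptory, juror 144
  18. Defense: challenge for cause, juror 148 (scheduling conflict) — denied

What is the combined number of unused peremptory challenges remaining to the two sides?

The People allotment: 5. Defense allotment: 5 base + 2 multi-party = 7.
The People peremptories used: #150, #144 — 2 (for-cause on #155, #156, #130 don't count).
Defense peremptories used: #129, #146, #157, #137, #130, #138, #133 — 7 (for-cause on #135, #149, #136, #160, #150, #148 don't count).
Remaining: (5 − 2) + (7 − 7) = 3.

3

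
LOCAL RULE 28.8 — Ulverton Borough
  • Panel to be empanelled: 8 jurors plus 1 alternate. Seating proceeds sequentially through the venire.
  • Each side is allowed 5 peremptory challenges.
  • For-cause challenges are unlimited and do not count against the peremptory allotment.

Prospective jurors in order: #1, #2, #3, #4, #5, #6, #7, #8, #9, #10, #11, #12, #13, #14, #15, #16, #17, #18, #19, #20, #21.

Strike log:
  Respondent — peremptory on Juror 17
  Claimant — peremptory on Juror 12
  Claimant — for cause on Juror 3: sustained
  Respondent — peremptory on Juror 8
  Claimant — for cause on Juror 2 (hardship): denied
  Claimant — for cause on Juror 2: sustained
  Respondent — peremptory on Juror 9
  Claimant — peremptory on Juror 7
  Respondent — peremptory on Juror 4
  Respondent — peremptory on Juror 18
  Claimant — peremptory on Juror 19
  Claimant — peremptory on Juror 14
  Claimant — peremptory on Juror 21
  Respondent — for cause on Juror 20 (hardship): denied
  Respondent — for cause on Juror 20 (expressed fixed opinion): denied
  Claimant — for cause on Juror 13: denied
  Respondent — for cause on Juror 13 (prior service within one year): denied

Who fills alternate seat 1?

20

Removed: #2, #3, #4, #7, #8, #9, #12, #14, #17, #18, #19, #21. (#13, #20 stay — for-cause denied.)
Seating in order: seats 1–8 → #1, #5, #6, #10, #11, #13, #15, #16; alternates → #20.
So alternate 1 is #20.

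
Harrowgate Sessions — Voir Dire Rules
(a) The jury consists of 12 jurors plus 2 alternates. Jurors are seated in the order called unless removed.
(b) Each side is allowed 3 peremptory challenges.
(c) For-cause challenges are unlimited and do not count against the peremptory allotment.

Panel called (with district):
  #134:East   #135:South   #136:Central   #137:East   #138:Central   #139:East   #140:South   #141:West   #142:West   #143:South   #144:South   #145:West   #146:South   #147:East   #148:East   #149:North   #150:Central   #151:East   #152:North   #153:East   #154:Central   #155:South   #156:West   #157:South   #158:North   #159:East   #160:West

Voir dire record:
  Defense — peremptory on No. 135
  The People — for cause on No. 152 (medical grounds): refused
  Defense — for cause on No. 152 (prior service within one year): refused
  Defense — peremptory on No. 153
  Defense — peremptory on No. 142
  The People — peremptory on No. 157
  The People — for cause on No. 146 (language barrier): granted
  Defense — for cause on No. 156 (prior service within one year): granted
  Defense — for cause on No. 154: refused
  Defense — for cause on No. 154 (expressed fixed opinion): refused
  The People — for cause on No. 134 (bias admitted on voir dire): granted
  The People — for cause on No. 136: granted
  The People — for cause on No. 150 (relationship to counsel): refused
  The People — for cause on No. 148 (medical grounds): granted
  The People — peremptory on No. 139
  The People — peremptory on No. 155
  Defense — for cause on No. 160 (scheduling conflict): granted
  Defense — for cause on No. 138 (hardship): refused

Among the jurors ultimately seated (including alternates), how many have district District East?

3

Removed: #134, #135, #136, #139, #142, #146, #148, #153, #155, #156, #157, #160.
Seated (14 incl. alternates): #137, #138, #140, #141, #143, #144, #145, #147, #149, #150, #151, #152, #154, #158.
Of those, in District East: #137, #147, #151 → 3.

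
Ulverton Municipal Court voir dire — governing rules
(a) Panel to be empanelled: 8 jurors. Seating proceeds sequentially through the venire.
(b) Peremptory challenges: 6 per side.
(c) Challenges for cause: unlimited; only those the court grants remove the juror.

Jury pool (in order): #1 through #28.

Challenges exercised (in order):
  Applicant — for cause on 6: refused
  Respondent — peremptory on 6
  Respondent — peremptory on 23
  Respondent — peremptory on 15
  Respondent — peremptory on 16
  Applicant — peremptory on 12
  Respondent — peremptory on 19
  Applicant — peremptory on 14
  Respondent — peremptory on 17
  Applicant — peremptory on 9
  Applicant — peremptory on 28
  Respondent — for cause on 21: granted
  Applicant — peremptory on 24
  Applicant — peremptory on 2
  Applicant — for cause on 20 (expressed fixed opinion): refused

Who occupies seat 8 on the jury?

11

Removed: #2, #6, #9, #12, #14, #15, #16, #17, #19, #21, #23, #24, #28. (#20 stays — for-cause denied.)
Seating in order: seats 1–8 → #1, #3, #4, #5, #7, #8, #10, #11.
So seat 8 is #11.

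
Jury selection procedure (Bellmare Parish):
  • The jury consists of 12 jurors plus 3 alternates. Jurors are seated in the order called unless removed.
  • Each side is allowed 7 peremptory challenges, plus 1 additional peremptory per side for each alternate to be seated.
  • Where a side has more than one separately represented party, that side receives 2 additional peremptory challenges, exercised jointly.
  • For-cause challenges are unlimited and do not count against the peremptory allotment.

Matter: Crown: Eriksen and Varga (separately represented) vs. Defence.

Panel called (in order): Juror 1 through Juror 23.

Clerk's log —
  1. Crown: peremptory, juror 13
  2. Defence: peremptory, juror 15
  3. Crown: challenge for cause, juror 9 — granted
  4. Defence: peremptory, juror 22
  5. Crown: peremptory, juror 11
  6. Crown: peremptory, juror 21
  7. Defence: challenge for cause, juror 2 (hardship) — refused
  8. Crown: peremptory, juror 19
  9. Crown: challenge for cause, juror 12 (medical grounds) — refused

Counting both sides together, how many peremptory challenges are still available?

16

Crown allotment: 7 base + 1 × 3 alternates + 2 multi-party = 12. Defence allotment: 7 base + 1 × 3 alternates = 10.
Crown peremptories used: #13, #11, #21, #19 — 4 (for-cause on #9, #12 don't count).
Defence peremptories used: #15, #22 — 2 (the for-cause on #2 doesn't count).
Remaining: (12 − 4) + (10 − 2) = 16.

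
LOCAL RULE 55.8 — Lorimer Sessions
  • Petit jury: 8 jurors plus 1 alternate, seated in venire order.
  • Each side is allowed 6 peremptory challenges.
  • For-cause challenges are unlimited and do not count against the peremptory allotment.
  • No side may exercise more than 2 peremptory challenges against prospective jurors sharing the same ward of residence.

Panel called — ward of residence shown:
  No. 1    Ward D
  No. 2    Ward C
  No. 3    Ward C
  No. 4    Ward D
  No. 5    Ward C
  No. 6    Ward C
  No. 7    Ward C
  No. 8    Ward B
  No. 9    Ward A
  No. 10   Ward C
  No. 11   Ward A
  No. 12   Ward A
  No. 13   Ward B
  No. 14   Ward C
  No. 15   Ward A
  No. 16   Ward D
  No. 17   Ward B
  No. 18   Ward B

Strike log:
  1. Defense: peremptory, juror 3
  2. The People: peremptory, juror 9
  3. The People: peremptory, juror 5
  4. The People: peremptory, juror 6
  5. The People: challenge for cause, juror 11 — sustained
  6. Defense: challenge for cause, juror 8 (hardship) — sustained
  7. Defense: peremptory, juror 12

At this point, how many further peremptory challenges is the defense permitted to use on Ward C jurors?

1

Defense peremptories so far: #3, #12 — 2 of 6 used, 4 left overall.
Against Ward C: #3 — 1 used; per-ward cap 2 leaves 1.
Binding limit: min(4, 1) = 1.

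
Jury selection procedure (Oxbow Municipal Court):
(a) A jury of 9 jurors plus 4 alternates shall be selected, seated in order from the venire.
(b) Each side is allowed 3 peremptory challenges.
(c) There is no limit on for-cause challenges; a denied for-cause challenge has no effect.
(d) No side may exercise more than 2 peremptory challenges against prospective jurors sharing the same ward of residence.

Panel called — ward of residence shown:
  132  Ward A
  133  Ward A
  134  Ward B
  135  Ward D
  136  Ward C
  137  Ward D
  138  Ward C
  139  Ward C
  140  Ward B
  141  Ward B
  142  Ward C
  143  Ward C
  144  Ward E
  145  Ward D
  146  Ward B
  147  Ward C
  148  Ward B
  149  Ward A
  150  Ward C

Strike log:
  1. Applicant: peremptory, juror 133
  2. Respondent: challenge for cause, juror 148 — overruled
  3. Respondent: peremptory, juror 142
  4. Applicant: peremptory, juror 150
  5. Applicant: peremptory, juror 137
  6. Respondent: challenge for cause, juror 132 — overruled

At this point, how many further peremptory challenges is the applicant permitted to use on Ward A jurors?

0

Applicant peremptories so far: #133, #150, #137 — 3 of 3 used, 0 left overall.
Against Ward A: #133 — 1 used; per-ward cap 2 leaves 1.
Binding limit: min(0, 1) = 0.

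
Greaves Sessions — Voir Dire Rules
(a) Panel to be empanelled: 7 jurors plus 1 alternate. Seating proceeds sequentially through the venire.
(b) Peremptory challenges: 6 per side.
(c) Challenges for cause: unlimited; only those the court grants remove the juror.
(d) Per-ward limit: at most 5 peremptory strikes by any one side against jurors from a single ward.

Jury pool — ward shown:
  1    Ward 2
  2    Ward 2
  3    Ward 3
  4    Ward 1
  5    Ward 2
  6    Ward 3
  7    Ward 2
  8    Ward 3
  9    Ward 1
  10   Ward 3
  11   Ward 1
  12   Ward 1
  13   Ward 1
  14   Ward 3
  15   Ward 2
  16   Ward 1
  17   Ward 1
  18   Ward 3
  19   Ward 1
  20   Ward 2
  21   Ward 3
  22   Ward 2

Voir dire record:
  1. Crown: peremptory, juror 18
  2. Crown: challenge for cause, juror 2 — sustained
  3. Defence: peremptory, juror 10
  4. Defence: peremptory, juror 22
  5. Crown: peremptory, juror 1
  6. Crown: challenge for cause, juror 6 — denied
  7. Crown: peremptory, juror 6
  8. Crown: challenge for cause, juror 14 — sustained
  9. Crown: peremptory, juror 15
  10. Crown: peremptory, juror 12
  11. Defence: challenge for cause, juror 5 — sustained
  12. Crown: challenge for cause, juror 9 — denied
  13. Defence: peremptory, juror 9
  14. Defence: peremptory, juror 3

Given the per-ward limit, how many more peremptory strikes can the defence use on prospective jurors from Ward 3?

2

Defence peremptories so far: #10, #22, #9, #3 — 4 of 6 used, 2 left overall.
Against Ward 3: #10, #3 — 2 used; per-ward cap 5 leaves 3.
Binding limit: min(2, 3) = 2.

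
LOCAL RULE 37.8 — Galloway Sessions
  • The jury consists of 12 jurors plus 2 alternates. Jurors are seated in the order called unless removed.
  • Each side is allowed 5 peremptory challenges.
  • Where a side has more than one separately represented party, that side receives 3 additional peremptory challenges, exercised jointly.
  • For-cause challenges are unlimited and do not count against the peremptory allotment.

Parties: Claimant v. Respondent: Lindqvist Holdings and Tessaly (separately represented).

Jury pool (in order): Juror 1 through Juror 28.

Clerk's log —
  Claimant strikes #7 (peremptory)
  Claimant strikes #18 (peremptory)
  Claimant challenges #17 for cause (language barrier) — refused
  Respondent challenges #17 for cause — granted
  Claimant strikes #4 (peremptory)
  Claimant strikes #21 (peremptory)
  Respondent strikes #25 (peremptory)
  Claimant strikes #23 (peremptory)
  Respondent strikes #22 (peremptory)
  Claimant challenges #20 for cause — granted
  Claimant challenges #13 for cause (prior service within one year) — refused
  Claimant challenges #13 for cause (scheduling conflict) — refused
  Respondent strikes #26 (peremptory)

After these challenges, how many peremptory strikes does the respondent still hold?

Respondent allotment: 5 base + 3 multi-party = 8.
Respondent peremptories used: #25, #22, #26 — 3 (the for-cause on #17 doesn't count).
Remaining: 8 − 3 = 5.

5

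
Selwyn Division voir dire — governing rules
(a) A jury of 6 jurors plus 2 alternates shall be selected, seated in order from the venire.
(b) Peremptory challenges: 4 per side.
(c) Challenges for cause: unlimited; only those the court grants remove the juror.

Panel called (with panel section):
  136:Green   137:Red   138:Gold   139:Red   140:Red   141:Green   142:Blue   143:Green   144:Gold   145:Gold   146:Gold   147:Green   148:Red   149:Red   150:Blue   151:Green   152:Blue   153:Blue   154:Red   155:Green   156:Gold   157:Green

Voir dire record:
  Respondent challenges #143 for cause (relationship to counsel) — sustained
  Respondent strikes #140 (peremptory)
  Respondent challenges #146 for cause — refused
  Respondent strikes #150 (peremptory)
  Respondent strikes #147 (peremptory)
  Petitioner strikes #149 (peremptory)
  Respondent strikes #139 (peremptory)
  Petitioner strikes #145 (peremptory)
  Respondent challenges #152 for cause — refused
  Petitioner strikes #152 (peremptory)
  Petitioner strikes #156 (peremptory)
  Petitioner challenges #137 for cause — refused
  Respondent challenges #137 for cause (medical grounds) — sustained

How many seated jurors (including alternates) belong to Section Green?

Removed: #137, #139, #140, #143, #145, #147, #149, #150, #152, #156.
Seated (8 incl. alternates): #136, #138, #141, #142, #144, #146, #148, #151.
Of those, in Section Green: #136, #141, #151 → 3.

3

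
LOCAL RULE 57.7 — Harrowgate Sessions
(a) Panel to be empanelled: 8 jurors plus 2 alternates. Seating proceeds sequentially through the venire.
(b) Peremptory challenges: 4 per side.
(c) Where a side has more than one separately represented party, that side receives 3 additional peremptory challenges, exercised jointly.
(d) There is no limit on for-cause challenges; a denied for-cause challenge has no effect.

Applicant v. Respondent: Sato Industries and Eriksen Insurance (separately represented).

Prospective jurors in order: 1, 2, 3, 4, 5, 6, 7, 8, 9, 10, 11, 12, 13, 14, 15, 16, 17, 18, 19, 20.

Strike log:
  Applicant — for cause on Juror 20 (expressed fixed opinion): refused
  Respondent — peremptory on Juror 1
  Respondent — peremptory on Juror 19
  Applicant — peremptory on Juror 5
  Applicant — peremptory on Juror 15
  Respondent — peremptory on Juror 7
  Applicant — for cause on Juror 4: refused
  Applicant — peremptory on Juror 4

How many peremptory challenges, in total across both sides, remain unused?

5

Applicant allotment: 4. Respondent allotment: 4 base + 3 multi-party = 7.
Applicant peremptories used: #5, #15, #4 — 3 (for-cause on #20, #4 don't count).
Respondent peremptories used: #1, #19, #7 — 3.
Remaining: (4 − 3) + (7 − 3) = 5.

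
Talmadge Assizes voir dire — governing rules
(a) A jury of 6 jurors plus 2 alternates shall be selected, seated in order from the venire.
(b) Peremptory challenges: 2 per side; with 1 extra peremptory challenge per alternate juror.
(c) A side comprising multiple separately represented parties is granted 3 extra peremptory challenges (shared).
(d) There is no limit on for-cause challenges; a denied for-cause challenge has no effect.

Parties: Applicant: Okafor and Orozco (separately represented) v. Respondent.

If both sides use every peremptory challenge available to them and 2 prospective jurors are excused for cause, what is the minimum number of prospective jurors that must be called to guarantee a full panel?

21

Seats to fill: 6 + 2 alternates = 8.
Peremptories — Applicant: 2 + 1×2 + 3 = 7; Respondent: 2 + 1×2 = 4; total 11.
For-cause removals: 2.
Minimum venire: 8 + 11 + 2 = 21.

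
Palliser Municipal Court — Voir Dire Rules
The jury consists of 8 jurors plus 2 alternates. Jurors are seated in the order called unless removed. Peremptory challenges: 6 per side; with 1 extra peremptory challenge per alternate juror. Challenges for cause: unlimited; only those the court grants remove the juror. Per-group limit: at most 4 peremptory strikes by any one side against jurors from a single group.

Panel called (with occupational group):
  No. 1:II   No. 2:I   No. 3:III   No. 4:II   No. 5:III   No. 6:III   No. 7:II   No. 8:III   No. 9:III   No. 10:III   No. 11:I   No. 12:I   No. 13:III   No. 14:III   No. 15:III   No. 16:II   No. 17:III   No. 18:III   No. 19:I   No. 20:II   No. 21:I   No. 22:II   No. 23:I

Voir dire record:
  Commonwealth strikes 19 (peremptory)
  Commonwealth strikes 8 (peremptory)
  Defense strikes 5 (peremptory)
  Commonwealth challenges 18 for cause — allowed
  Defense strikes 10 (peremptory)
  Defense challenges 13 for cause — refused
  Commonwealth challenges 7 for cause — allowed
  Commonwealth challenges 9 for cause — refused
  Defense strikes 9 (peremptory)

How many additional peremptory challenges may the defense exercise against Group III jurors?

1

Defense peremptories so far: #5, #10, #9 — 3 of 8 used, 5 left overall.
Against Group III: #5, #10, #9 — 3 used; per-group cap 4 leaves 1.
Binding limit: min(5, 1) = 1.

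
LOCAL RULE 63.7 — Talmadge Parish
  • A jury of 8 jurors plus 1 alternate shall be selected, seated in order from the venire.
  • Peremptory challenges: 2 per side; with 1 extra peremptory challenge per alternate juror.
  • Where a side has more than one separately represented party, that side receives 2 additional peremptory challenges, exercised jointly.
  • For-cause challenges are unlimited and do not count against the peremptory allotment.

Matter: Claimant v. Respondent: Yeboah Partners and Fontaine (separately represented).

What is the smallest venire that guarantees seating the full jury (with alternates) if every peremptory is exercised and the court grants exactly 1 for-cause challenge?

18

Seats to fill: 8 + 1 alternates = 9.
Peremptories — Claimant: 2 + 1×1 = 3; Respondent: 2 + 1×1 + 2 = 5; total 8.
For-cause removals: 1.
Minimum venire: 9 + 8 + 1 = 18.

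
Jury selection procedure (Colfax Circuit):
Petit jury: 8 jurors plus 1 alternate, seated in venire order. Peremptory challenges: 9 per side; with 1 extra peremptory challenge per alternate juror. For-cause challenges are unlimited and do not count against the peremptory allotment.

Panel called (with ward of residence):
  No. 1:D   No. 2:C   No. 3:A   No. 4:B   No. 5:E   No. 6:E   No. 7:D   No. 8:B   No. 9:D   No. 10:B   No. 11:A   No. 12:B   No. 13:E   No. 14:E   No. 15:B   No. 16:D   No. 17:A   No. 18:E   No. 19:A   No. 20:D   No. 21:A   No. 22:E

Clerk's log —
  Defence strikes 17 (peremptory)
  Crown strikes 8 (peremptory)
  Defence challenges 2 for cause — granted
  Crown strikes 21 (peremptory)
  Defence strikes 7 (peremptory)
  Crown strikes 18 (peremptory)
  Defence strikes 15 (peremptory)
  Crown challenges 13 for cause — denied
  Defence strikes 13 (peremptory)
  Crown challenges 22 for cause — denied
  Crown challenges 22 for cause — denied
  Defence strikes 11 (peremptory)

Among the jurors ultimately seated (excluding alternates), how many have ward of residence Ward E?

Removed: #2, #7, #8, #11, #13, #15, #17, #18, #21.
Seated jurors 1–8: #1, #3, #4, #5, #6, #9, #10, #12 (alternates #14 not counted).
Of those, in Ward E: #5, #6 → 2.

2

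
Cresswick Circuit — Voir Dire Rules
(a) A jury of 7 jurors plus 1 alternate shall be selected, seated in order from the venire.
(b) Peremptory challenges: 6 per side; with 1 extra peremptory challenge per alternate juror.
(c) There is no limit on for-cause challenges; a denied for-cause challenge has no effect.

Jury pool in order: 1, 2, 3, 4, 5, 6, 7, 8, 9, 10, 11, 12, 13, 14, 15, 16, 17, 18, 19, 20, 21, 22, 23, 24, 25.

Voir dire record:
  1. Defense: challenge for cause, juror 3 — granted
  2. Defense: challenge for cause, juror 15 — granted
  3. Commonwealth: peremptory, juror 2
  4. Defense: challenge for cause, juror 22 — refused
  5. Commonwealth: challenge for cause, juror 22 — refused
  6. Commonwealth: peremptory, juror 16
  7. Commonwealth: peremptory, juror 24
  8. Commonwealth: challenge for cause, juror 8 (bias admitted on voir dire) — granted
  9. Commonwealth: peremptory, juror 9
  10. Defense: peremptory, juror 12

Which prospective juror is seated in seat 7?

Removed: #2, #3, #8, #9, #12, #15, #16, #24. (#22 stays — for-cause denied.)
Seating in order: seats 1–7 → #1, #4, #5, #6, #7, #10, #11; alternates → #13.
So seat 7 is #11.

11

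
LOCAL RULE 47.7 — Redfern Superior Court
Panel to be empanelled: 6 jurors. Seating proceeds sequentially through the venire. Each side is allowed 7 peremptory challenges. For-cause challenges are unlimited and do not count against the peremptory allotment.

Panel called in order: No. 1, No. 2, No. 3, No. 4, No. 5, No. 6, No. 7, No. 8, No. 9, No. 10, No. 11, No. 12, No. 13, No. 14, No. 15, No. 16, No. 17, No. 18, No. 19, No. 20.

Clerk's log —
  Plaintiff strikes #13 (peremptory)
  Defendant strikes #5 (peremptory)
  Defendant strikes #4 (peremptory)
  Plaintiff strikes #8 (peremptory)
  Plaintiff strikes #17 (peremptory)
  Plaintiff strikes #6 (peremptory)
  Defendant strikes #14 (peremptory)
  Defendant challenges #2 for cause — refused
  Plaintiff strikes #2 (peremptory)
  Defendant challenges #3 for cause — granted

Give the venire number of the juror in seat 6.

Removed: #2, #3, #4, #5, #6, #8, #13, #14, #17.
Seating in order: seats 1–6 → #1, #7, #9, #10, #11, #12.
So seat 6 is #12.

12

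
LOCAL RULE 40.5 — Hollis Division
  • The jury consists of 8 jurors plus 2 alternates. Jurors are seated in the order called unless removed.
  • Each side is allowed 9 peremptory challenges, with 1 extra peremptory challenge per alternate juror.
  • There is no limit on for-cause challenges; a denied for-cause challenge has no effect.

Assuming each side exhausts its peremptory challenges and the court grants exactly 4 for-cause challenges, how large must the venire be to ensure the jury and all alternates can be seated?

Seats to fill: 8 + 2 alternates = 10.
Peremptories: 9 + 1×2 = 11 per side × 2 sides = 22.
For-cause removals: 4.
Minimum venire: 10 + 22 + 4 = 36.

36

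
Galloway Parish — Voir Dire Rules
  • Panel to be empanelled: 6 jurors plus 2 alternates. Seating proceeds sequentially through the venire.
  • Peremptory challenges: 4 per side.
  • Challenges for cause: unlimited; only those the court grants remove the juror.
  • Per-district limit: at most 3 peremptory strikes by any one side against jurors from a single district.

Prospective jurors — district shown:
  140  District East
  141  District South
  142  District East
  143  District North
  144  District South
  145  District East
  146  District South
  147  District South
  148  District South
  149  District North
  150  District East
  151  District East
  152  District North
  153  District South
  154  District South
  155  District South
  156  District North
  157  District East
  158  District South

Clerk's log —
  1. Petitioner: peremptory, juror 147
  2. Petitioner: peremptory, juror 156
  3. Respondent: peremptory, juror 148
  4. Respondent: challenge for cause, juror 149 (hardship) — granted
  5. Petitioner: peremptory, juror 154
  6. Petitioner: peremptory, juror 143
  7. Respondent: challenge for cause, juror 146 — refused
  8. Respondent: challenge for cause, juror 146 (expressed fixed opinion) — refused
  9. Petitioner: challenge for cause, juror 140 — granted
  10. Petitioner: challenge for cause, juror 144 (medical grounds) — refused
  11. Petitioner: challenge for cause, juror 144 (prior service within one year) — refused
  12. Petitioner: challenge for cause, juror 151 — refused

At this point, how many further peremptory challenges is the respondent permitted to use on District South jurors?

2

Respondent peremptories so far: #148 — 1 of 4 used, 3 left overall.
Against District South: #148 — 1 used; per-district cap 3 leaves 2.
Binding limit: min(3, 2) = 2.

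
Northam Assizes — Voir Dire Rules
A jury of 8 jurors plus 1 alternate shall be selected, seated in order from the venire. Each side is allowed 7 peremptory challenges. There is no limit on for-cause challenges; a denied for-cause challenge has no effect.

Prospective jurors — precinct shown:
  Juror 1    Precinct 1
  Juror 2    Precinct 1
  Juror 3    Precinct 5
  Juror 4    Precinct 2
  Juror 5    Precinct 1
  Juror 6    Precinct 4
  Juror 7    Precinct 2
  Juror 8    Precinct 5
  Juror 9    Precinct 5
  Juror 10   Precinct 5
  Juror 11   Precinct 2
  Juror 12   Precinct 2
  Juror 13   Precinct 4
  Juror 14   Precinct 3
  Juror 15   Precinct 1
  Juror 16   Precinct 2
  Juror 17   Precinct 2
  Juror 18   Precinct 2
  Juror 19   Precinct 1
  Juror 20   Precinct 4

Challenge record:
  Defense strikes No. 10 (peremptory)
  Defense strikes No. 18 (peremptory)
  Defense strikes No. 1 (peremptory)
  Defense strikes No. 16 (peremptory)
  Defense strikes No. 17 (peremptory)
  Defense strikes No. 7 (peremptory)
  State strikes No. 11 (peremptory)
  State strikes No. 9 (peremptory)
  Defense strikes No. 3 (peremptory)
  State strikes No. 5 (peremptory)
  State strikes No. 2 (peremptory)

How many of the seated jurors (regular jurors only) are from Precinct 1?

Removed: #1, #2, #3, #5, #7, #9, #10, #11, #16, #17, #18.
Seated jurors 1–8: #4, #6, #8, #12, #13, #14, #15, #19 (alternates #20 not counted).
Of those, in Precinct 1: #15, #19 → 2.

2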